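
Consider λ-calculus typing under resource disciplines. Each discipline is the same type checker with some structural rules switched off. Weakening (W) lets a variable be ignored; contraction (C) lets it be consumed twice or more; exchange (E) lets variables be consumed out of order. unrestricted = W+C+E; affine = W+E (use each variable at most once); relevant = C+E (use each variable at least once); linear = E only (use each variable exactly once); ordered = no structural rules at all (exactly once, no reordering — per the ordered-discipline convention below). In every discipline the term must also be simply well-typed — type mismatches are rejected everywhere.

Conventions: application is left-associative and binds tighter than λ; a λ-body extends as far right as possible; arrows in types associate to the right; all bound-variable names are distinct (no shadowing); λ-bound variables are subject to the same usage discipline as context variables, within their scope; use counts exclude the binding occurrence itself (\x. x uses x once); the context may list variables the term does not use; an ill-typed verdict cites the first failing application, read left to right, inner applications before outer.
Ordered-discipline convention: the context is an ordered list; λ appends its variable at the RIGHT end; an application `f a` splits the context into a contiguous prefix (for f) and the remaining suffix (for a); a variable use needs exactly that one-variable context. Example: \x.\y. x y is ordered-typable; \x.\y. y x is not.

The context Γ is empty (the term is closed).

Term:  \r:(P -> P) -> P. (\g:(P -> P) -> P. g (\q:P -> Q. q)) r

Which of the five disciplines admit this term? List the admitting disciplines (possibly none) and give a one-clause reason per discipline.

admitted in: none
usage: r (λ-bound)=1, g (λ-bound)=1, q (λ-bound)=1
use order (left to right): g, q, r
typing: ill-typed: an argument (P -> Q) -> P -> Q mismatches the expected P -> P
ordered: ✗, not simply typable
linear: ✗, fails simple typing
affine: ✗, a type mismatch blocks all five
relevant: ✗, the type mismatch rejects it
unrestricted: ✗, not simply typable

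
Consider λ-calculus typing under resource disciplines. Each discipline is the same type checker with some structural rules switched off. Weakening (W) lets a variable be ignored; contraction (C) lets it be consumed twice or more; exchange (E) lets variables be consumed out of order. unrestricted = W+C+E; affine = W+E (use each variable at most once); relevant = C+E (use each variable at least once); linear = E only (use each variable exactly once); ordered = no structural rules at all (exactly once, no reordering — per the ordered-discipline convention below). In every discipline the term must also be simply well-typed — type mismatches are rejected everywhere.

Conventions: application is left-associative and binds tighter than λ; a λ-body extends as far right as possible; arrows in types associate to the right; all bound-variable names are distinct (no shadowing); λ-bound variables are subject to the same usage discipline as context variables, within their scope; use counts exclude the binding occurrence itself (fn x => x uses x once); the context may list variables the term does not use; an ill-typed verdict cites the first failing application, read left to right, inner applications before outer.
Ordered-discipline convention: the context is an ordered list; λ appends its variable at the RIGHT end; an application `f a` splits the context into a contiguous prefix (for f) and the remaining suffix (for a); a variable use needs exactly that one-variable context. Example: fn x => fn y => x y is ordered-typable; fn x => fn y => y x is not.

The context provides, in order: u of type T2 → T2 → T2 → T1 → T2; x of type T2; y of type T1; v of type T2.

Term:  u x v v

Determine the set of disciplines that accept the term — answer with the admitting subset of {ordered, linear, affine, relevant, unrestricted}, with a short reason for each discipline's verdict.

accepted by: unrestricted
use counts: u=1, x=1, y=0, v=2
uses in reading order: u, x, v, v
typing: well-typed — term : T1 → T2
ordered ✗ (repeated use of v ×2; y never used (weakening))
linear ✗ (repeated use of v ×2; y never used (weakening))
affine ✗ (repeated use of v ×2)
relevant ✗ (y never used (weakening))
unrestricted ✓ (well-typed at T1 → T2; no restrictions here)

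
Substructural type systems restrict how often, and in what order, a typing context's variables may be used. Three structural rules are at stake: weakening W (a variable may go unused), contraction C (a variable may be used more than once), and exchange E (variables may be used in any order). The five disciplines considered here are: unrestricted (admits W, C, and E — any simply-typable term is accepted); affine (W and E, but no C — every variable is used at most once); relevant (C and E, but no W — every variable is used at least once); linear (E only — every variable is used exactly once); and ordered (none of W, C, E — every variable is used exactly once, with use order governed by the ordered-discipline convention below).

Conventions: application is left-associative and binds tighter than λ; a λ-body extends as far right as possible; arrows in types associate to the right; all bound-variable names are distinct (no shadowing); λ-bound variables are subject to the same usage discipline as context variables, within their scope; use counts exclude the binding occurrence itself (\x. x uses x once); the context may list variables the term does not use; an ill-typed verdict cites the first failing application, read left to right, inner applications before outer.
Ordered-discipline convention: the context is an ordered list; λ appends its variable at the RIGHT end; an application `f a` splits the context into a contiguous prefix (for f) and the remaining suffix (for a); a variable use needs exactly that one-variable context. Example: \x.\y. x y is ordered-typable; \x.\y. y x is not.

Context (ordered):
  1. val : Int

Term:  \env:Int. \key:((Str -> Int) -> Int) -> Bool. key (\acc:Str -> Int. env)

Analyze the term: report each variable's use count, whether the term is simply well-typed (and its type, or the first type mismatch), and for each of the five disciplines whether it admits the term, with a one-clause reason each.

use counts: val: 0, env [bound]: 1, key [bound]: 1, acc [bound]: 0
order of uses: key, env
typing: the term checks, with type Int -> (((Str -> Int) -> Int) -> Bool) -> Bool
ordered: ✗, needs weakening: val, acc unused
linear: ✗, needs weakening: val, acc unused
affine: ✓, no duplicate uses among val, env, key, acc
relevant: ✗, needs weakening: val, acc unused
unrestricted: ✓, typability at Int -> (((Str -> Int) -> Int) -> Bool) -> Bool is all that's needed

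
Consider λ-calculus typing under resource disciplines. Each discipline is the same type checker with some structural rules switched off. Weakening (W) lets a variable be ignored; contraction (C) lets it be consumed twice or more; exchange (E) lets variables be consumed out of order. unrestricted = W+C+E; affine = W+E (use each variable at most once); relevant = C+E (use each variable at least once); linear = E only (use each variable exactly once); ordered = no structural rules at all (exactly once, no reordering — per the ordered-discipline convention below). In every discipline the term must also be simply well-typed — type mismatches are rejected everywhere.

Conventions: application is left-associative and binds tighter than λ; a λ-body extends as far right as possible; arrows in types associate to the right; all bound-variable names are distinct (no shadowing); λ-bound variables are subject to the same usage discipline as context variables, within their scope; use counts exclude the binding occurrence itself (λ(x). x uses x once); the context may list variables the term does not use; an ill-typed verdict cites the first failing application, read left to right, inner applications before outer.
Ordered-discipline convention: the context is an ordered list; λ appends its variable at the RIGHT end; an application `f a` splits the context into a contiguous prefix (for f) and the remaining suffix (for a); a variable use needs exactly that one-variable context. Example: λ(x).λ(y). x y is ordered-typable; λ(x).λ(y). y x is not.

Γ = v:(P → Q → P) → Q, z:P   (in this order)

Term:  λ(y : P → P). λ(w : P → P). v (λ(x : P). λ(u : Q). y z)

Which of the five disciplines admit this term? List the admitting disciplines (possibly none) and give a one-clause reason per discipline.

accepted by: affine, unrestricted
counts: v=1, z=1, y (bound)=1, w (bound)=0, x (bound)=0, u (bound)=0
order of uses: v, y, z
typing: well-typed at (P → P) → (P → P) → Q
ordered: ✗ — needs weakening: w, x, u unused
linear: ✗ — needs weakening: w, x, u unused
affine: ✓ — no duplicate uses among v, z, y, w, x, u
relevant: ✗ — needs weakening: w, x, u unused
unrestricted: ✓ — simply typable at (P → P) → (P → P) → Q; W, C, E all held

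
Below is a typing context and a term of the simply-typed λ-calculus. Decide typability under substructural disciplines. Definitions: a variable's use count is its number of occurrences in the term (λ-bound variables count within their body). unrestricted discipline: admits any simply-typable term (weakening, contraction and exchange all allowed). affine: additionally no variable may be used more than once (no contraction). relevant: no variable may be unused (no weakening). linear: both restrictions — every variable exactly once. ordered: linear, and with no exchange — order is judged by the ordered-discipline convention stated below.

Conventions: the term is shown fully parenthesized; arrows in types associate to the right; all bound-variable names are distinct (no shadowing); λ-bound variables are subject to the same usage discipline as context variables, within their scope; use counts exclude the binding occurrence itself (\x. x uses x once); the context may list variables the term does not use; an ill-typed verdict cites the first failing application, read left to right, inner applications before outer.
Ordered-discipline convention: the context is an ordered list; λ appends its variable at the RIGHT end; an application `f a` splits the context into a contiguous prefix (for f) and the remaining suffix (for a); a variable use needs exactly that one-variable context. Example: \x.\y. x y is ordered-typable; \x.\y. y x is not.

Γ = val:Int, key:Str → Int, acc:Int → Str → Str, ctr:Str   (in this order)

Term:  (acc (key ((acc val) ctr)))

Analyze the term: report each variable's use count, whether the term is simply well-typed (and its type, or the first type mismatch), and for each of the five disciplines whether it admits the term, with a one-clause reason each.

variable uses: val: 1; key: 1; acc: 2; ctr: 1
uses in reading order: acc, key, acc, val, ctr
typing: well-typed at Str → Str
ordered: ✗, repeated use of acc ×2
linear: ✗, repeated use of acc ×2
affine: ✗, repeated use of acc ×2
relevant: ✓, none of val, key, acc, ctr goes unused
unrestricted: ✓, simply typable at Str → Str; W, C, E all held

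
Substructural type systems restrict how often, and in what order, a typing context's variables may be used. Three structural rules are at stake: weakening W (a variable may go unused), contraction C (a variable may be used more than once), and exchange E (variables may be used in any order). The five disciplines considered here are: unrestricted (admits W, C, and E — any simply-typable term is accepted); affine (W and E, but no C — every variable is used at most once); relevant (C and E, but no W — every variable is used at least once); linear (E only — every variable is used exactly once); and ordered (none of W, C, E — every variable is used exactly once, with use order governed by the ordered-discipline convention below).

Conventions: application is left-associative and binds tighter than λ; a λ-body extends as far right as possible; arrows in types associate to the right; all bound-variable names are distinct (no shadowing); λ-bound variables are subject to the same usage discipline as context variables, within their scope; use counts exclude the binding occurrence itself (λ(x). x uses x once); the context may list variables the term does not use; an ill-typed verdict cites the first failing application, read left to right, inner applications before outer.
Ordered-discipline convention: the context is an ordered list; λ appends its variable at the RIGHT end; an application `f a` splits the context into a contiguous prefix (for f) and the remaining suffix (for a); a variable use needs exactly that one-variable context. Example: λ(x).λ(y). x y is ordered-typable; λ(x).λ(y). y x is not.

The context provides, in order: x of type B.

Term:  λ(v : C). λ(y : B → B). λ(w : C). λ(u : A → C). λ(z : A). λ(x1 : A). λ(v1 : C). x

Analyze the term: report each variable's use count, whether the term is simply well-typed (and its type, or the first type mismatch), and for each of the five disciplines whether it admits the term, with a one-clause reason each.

variable uses: x: 1×, v [bound]: 0×, y [bound]: 0×, w [bound]: 0×, u [bound]: 0×, z [bound]: 0×, x1 [bound]: 0×, v1 [bound]: 0×
order of uses: x
typing: well-typed at C → (B → B) → C → (A → C) → A → A → C → B
ordered: ✗, v, y, w, u, z, x1, v1 left unused
linear: ✗, v, y, w, u, z, x1, v1 left unused
affine: ✓, no duplicate uses among x, v, y, w, u, z, x1, v1
relevant: ✗, v, y, w, u, z, x1, v1 left unused
unrestricted: ✓, well-typed at C → (B → B) → C → (A → C) → A → A → C → B; no restrictions here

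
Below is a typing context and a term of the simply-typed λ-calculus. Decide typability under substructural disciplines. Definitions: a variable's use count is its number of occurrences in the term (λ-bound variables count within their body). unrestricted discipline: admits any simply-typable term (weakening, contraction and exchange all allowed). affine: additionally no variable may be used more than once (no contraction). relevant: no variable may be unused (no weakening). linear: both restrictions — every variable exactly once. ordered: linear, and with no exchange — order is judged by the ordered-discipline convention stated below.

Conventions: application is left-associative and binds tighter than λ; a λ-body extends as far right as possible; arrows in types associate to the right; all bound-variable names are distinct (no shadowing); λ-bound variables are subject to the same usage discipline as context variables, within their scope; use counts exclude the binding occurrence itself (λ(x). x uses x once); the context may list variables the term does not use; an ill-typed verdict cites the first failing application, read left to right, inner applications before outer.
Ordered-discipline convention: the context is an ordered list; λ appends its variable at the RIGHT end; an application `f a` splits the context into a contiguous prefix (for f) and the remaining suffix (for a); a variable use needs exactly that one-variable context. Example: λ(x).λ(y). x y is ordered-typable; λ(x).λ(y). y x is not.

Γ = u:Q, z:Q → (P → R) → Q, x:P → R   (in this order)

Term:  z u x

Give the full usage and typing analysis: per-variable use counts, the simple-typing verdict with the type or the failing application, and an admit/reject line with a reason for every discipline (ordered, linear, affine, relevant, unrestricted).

use counts: u ×1, z ×1, x ×1
uses in reading order: z, u, x
typing: well-typed at Q
ordered: ✗ — needs exchange: uses follow z, u, x
linear: ✓ — exactly-once usage across u, z, x
affine: ✓ — u, z, x: no repeats, contraction unneeded
relevant: ✓ — every one of u, z, x appears
unrestricted: ✓ — typability at Q is all that's needed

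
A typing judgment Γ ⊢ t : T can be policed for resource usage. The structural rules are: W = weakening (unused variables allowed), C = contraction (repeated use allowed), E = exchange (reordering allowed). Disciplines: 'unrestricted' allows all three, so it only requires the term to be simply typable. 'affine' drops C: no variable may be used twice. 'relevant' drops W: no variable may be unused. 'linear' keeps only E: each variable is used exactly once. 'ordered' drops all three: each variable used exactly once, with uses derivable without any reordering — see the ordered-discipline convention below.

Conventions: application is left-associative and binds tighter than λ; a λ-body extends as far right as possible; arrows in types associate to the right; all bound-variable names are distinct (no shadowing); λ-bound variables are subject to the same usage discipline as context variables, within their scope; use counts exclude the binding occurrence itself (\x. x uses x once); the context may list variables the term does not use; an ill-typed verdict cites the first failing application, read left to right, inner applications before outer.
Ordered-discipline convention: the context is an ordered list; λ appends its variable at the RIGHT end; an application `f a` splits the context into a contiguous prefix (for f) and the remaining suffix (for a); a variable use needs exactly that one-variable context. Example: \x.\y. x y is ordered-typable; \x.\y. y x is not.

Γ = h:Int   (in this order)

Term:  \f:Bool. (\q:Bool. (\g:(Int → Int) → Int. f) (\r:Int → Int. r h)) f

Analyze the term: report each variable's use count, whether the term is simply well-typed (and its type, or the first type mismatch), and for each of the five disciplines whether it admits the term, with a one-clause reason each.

counts: h ×1; f [bound] ×2; q [bound] ×0; g [bound] ×0; r [bound] ×1
left-to-right use order: f, r, h, f
typing: well-typed — term : Bool → Bool
ordered ✗ (repeated use of f ×2; needs weakening: q, g unused)
linear ✗ (repeated use of f ×2; needs weakening: q, g unused)
affine ✗ (repeated use of f ×2)
relevant ✗ (needs weakening: q, g unused)
unrestricted ✓ (type-checks (Bool → Bool) and nothing is barred)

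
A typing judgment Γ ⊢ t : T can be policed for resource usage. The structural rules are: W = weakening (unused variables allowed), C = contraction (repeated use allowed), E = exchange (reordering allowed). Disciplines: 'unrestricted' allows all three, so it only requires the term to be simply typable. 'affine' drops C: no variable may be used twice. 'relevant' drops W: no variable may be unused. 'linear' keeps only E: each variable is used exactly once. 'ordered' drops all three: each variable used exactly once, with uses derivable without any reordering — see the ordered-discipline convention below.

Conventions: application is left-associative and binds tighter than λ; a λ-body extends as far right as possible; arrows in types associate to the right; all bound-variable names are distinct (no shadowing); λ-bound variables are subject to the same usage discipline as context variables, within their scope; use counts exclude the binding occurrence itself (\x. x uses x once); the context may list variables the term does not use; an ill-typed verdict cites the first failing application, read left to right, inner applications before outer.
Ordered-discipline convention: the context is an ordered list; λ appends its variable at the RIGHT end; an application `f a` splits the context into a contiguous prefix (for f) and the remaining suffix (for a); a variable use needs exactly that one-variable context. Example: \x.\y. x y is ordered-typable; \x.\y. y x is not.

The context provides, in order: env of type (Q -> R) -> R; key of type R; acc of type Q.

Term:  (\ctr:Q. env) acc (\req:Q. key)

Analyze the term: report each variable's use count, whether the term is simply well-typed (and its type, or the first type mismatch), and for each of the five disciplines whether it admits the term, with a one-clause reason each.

usage: env ×1; key ×1; acc ×1; ctr (bound) ×0; req (bound) ×0
uses in reading order: env, acc, key
typing: the term checks, with type R
ordered: ✗ — unused: ctr, req — weakening required
linear: ✗ — unused: ctr, req — weakening required
affine: ✓ — no duplicate uses among env, key, acc, ctr, req
relevant: ✗ — unused: ctr, req — weakening required
unrestricted: ✓ — typability at R is all that's needed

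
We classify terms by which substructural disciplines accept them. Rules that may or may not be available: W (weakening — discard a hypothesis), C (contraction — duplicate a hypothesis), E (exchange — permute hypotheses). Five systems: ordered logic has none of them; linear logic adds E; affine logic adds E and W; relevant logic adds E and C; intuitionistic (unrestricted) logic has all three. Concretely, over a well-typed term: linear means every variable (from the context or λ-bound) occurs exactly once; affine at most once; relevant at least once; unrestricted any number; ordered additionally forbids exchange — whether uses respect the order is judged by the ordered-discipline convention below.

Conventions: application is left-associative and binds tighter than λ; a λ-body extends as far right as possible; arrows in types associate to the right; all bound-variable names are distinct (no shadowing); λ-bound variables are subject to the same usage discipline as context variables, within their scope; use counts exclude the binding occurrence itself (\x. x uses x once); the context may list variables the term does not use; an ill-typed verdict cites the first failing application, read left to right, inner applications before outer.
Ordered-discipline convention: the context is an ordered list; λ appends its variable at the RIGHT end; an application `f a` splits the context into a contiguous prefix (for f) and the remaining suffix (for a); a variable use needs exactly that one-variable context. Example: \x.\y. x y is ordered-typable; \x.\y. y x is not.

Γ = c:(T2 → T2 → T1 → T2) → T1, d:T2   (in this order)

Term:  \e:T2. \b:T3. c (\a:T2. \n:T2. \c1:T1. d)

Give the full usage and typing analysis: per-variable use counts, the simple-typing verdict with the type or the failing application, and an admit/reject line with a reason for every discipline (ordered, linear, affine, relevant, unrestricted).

use counts: c=1; d=1; e [bound]=0; b [bound]=0; a [bound]=0; n [bound]=0; c1 [bound]=0
left-to-right use order: c, d
typing: the term checks, with type T2 → T3 → T1
ordered: ✗, e, b, a, n, c1 left unused
linear: ✗, e, b, a, n, c1 left unused
affine: ✓, no duplicate uses among c, d, e, b, a, n, c1
relevant: ✗, e, b, a, n, c1 left unused
unrestricted: ✓, well-typed at T2 → T3 → T1; no restrictions here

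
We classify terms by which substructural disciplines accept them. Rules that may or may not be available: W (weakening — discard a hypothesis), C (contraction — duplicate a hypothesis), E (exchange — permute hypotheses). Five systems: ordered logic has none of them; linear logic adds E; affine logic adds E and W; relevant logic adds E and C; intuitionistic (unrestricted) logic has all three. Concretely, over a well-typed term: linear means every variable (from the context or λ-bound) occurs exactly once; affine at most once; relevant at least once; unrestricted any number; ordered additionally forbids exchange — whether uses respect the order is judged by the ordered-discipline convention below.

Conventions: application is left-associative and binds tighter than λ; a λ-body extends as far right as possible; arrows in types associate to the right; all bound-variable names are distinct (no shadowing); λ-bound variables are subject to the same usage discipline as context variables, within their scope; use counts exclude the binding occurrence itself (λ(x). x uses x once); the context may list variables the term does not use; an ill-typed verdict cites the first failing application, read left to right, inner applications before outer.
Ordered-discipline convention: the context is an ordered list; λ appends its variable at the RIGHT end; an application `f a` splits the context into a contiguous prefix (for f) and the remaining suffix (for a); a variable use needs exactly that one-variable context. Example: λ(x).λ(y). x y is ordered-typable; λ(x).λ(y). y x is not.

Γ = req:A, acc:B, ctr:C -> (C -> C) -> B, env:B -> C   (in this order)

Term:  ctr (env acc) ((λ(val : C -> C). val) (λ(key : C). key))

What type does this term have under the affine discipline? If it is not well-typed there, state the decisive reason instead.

term : B
use counts: req: 0×, acc: 1×, ctr: 1×, env: 1×, val (λ-bound): 1×, key (λ-bound): 1×
use order (left to right): ctr, env, acc, val, key
typing: ✓ — B
across the five disciplines: ordered ✗ · linear ✗ · affine ✓ · relevant ✗ · unrestricted ✓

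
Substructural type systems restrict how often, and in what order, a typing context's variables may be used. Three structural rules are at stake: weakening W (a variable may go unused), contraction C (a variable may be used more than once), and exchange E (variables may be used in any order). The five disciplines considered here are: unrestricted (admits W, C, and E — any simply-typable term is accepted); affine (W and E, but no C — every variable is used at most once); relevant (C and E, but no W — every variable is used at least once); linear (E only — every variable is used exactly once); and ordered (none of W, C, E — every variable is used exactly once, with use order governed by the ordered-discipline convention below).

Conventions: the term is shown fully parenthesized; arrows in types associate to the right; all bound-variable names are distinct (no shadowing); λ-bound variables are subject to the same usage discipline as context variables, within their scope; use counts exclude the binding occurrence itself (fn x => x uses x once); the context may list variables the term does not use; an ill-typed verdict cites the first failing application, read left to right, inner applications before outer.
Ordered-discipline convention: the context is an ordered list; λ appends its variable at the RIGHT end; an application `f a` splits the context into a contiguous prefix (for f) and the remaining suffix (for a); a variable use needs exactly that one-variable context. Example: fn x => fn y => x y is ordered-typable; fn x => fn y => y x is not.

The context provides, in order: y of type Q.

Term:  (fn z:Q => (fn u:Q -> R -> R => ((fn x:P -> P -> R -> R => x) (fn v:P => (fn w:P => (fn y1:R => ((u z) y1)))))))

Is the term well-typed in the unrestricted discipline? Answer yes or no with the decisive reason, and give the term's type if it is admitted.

yes — simply typable at Q -> (Q -> R -> R) -> P -> P -> R -> R; W, C, E all held; term : Q -> (Q -> R -> R) -> P -> P -> R -> R
variable uses: y: 0, z (bound): 1, u (bound): 1, x (bound): 1, v (bound): 0, w (bound): 0, y1 (bound): 1
left-to-right use order: x, u, z, y1
typing: well-typed at Q -> (Q -> R -> R) -> P -> P -> R -> R
across the five disciplines: ordered ✗ | linear ✗ | affine ✓ | relevant ✗ | unrestricted ✓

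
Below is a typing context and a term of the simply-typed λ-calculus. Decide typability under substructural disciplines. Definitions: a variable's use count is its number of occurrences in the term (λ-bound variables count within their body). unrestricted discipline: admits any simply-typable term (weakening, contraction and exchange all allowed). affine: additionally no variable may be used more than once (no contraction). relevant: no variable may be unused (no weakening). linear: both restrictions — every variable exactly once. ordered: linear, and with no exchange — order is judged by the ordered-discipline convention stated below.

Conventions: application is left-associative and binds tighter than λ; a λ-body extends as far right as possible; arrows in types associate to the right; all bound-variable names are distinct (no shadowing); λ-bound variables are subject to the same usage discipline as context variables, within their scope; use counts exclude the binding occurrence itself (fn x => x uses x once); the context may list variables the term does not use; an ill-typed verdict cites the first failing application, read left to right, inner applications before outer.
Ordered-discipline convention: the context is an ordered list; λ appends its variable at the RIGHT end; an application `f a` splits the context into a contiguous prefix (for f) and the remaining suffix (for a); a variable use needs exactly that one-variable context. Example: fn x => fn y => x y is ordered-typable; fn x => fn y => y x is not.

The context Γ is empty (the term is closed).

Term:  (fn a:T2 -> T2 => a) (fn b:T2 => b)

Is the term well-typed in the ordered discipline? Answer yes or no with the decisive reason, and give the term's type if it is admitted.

yes — a, b: once each, no exchange needed; term : T2 -> T2
variable uses: a [bound] ×1, b [bound] ×1
uses in reading order: a, b
typing: the term checks, with type T2 -> T2
across the five disciplines: ordered ✓; linear ✓; affine ✓; relevant ✓; unrestricted ✓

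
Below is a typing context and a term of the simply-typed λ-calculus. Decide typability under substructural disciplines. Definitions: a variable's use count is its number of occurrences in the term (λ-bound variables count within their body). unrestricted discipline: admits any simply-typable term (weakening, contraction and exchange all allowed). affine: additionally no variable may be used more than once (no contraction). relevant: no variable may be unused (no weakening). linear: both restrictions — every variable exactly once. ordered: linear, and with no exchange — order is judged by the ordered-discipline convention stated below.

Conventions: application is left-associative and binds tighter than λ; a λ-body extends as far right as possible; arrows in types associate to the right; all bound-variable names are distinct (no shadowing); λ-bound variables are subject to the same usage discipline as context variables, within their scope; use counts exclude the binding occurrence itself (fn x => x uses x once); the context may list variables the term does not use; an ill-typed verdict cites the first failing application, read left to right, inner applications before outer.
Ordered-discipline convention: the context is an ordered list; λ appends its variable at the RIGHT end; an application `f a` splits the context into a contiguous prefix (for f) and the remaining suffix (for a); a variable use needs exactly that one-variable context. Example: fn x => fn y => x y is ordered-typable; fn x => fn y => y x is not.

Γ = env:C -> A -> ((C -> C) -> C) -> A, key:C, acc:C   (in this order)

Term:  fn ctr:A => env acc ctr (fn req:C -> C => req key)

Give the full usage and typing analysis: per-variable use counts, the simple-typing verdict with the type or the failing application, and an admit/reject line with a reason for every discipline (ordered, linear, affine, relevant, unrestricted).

variable uses: env: 1; key: 1; acc: 1; ctr [bound]: 1; req [bound]: 1
left-to-right use order: env, acc, ctr, req, key
typing: ✓ — A -> A
ordered: ✗, no contiguous prefix/suffix split fits env, acc, ctr, req, key
linear: ✓, each of env, key, acc, ctr, req used exactly once
affine: ✓, no duplicate uses among env, key, acc, ctr, req
relevant: ✓, at least one use each (env, key, acc, ctr, req)
unrestricted: ✓, well-typed at A -> A; no restrictions here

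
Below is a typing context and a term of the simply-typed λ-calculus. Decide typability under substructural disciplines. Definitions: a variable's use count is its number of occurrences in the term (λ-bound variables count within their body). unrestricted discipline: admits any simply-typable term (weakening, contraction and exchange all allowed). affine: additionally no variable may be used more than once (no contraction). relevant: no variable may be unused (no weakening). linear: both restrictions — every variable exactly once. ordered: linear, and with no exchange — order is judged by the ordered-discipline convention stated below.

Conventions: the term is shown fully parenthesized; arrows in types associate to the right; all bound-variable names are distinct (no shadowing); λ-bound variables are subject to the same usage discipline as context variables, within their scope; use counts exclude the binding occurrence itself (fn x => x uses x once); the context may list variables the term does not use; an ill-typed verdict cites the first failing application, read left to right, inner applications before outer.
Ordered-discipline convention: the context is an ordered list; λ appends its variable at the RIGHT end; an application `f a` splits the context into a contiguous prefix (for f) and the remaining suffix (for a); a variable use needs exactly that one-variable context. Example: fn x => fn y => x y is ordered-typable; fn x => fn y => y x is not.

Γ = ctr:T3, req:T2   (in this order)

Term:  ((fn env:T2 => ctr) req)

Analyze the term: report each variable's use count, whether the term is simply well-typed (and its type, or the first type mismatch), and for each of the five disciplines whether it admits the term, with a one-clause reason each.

use counts: ctr: 1, req: 1, env (λ-bound): 0
left-to-right use order: ctr, req
typing: well-typed — term : T3
ordered ✗ (env left unused)
linear ✗ (env left unused)
affine ✓ (none of ctr, req, env used more than once)
relevant ✗ (env left unused)
unrestricted ✓ (type-checks (T3) and nothing is barred)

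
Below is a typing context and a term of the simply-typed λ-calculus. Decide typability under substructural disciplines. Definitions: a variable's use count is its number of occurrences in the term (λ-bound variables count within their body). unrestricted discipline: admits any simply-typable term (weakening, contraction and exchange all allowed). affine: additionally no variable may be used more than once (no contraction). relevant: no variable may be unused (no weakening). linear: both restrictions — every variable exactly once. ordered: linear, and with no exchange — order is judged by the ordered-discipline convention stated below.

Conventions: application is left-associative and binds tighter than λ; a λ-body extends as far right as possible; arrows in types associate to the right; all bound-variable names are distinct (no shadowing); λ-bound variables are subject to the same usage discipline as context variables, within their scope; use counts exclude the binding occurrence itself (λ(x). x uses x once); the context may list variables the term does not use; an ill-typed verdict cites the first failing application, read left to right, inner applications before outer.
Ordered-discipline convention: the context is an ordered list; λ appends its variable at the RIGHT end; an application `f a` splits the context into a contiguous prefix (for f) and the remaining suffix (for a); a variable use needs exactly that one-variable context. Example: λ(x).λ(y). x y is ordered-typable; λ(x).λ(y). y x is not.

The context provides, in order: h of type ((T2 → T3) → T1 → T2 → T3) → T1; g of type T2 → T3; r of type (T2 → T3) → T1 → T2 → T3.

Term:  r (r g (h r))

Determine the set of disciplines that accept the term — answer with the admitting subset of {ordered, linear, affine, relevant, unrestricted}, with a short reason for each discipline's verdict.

admitted in: relevant, unrestricted
variable uses: h: 1×; g: 1×; r: 3×
left-to-right use order: r, r, g, h, r
typing: well-typed at T1 → T2 → T3
ordered: ✗ — uses contraction: r ×3
linear: ✗ — uses contraction: r ×3
affine: ✗ — uses contraction: r ×3
relevant: ✓ — none of h, g, r goes unused
unrestricted: ✓ — well-typed at T1 → T2 → T3; no restrictions here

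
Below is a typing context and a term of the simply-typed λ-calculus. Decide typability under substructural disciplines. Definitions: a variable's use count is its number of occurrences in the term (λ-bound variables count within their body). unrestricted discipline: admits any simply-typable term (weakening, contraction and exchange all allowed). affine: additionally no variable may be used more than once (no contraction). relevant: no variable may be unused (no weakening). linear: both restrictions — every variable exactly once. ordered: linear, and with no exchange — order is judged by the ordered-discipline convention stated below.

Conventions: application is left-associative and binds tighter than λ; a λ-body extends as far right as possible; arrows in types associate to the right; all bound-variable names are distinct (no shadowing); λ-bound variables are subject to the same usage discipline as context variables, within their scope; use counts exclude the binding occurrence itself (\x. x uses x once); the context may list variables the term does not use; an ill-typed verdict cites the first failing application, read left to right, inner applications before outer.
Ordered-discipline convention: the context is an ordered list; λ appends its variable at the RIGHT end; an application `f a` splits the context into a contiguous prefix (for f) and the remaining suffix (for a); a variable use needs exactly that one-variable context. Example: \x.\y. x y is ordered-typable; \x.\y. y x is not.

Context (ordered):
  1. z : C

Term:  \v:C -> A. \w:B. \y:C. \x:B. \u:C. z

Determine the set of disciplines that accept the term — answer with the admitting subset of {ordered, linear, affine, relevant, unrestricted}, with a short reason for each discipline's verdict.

admitted by: affine, unrestricted
counts: z=1; v [bound]=0; w [bound]=0; y [bound]=0; x [bound]=0; u [bound]=0
use order (left to right): z
typing: well-typed at (C -> A) -> B -> C -> B -> C -> C
ordered ✗ (v, w, y, x, u left unused)
linear ✗ (v, w, y, x, u left unused)
affine ✓ (at most one use each (z, v, w, y, x, u))
relevant ✗ (v, w, y, x, u left unused)
unrestricted ✓ (simply typable at (C -> A) -> B -> C -> B -> C -> C; W, C, E all held)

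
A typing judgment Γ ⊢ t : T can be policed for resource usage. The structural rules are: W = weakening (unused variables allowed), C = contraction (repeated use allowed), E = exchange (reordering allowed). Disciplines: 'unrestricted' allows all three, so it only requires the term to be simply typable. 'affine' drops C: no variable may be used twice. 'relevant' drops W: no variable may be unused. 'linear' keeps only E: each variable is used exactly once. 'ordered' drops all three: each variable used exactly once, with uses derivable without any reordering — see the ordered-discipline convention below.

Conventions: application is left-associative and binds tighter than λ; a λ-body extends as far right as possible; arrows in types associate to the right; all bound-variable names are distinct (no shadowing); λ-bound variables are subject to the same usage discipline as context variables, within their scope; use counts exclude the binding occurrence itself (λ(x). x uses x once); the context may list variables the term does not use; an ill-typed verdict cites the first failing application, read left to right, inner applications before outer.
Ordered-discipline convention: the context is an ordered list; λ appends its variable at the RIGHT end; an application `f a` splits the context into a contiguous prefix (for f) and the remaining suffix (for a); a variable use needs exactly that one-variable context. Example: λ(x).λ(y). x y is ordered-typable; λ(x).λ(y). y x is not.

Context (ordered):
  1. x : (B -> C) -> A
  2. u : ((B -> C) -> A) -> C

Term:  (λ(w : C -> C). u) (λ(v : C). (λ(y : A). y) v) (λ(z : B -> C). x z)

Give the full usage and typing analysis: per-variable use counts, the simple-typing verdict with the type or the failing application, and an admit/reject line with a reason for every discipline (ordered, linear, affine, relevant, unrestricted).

counts: x: 1; u: 1; w (bound): 0; v (bound): 1; y (bound): 1; z (bound): 1
left-to-right use order: u, y, v, x, z
typing: ill-typed: an application expects A but receives C
ordered ✗ (fails simple typing)
linear ✗ (a type mismatch blocks all five)
affine ✗ (the type mismatch rejects it)
relevant ✗ (not simply typable)
unrestricted ✗ (fails simple typing)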